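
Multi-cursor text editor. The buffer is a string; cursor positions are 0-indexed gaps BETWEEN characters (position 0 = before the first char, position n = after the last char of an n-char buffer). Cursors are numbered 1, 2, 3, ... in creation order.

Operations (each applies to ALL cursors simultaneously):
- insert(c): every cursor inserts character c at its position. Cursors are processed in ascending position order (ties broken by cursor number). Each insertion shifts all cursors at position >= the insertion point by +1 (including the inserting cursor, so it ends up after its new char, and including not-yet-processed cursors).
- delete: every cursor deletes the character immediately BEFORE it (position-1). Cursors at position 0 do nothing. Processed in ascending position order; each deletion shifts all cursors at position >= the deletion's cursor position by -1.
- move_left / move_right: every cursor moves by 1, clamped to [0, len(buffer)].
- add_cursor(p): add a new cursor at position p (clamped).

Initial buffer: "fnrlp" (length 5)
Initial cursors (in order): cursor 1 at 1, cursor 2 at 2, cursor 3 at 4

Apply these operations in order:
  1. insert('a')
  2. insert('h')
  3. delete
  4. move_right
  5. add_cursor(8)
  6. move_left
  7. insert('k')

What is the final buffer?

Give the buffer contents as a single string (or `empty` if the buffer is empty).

After op 1 (insert('a')): buffer="fanarlap" (len 8), cursors c1@2 c2@4 c3@7, authorship .1.2..3.
After op 2 (insert('h')): buffer="fahnahrlahp" (len 11), cursors c1@3 c2@6 c3@10, authorship .11.22..33.
After op 3 (delete): buffer="fanarlap" (len 8), cursors c1@2 c2@4 c3@7, authorship .1.2..3.
After op 4 (move_right): buffer="fanarlap" (len 8), cursors c1@3 c2@5 c3@8, authorship .1.2..3.
After op 5 (add_cursor(8)): buffer="fanarlap" (len 8), cursors c1@3 c2@5 c3@8 c4@8, authorship .1.2..3.
After op 6 (move_left): buffer="fanarlap" (len 8), cursors c1@2 c2@4 c3@7 c4@7, authorship .1.2..3.
After op 7 (insert('k')): buffer="faknakrlakkp" (len 12), cursors c1@3 c2@6 c3@11 c4@11, authorship .11.22..334.

Answer: faknakrlakkp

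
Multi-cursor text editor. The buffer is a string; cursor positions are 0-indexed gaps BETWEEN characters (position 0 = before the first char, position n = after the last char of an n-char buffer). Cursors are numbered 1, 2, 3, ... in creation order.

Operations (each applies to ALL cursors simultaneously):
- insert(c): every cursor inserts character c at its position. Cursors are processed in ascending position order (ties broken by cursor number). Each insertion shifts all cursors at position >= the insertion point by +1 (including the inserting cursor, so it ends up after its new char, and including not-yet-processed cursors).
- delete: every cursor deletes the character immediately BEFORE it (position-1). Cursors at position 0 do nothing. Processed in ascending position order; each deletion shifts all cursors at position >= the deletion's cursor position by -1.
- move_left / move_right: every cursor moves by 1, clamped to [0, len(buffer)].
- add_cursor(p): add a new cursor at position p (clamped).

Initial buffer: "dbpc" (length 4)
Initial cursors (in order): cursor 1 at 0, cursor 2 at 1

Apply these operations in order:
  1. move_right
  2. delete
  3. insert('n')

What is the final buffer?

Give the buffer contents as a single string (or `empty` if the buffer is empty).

After op 1 (move_right): buffer="dbpc" (len 4), cursors c1@1 c2@2, authorship ....
After op 2 (delete): buffer="pc" (len 2), cursors c1@0 c2@0, authorship ..
After op 3 (insert('n')): buffer="nnpc" (len 4), cursors c1@2 c2@2, authorship 12..

Answer: nnpc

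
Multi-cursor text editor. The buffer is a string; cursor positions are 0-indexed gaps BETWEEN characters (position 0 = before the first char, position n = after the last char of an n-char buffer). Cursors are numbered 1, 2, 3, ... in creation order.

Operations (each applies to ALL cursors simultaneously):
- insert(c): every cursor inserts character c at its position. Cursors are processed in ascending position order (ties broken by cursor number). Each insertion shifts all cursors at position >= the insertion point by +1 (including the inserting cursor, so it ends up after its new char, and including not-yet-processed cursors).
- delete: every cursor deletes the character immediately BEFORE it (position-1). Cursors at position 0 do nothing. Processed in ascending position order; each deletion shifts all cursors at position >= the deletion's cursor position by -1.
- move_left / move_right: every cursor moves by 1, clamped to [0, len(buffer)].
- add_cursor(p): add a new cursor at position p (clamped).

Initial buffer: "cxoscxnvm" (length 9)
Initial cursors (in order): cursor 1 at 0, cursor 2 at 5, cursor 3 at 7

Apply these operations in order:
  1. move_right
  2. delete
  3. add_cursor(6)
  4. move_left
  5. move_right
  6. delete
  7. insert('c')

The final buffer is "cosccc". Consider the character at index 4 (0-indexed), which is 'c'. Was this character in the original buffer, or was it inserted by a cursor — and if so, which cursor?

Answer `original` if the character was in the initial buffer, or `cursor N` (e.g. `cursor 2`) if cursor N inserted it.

After op 1 (move_right): buffer="cxoscxnvm" (len 9), cursors c1@1 c2@6 c3@8, authorship .........
After op 2 (delete): buffer="xoscnm" (len 6), cursors c1@0 c2@4 c3@5, authorship ......
After op 3 (add_cursor(6)): buffer="xoscnm" (len 6), cursors c1@0 c2@4 c3@5 c4@6, authorship ......
After op 4 (move_left): buffer="xoscnm" (len 6), cursors c1@0 c2@3 c3@4 c4@5, authorship ......
After op 5 (move_right): buffer="xoscnm" (len 6), cursors c1@1 c2@4 c3@5 c4@6, authorship ......
After op 6 (delete): buffer="os" (len 2), cursors c1@0 c2@2 c3@2 c4@2, authorship ..
After op 7 (insert('c')): buffer="cosccc" (len 6), cursors c1@1 c2@6 c3@6 c4@6, authorship 1..234
Authorship (.=original, N=cursor N): 1 . . 2 3 4
Index 4: author = 3

Answer: cursor 3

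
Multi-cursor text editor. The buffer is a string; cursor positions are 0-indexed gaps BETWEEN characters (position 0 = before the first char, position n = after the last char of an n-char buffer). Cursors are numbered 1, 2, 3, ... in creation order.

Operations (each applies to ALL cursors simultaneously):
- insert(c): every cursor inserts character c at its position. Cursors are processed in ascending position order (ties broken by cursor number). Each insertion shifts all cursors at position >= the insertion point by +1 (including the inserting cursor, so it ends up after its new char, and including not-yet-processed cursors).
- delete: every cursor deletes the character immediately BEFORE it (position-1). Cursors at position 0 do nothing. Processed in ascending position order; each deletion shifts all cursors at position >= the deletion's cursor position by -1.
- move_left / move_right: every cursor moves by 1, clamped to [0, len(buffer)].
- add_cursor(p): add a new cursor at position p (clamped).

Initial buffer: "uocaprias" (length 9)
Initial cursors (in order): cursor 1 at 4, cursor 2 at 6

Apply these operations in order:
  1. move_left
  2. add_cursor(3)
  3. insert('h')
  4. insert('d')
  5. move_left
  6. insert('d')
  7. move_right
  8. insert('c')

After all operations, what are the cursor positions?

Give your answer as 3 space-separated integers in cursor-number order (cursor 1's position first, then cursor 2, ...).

After op 1 (move_left): buffer="uocaprias" (len 9), cursors c1@3 c2@5, authorship .........
After op 2 (add_cursor(3)): buffer="uocaprias" (len 9), cursors c1@3 c3@3 c2@5, authorship .........
After op 3 (insert('h')): buffer="uochhaphrias" (len 12), cursors c1@5 c3@5 c2@8, authorship ...13..2....
After op 4 (insert('d')): buffer="uochhddaphdrias" (len 15), cursors c1@7 c3@7 c2@11, authorship ...1313..22....
After op 5 (move_left): buffer="uochhddaphdrias" (len 15), cursors c1@6 c3@6 c2@10, authorship ...1313..22....
After op 6 (insert('d')): buffer="uochhddddaphddrias" (len 18), cursors c1@8 c3@8 c2@13, authorship ...131133..222....
After op 7 (move_right): buffer="uochhddddaphddrias" (len 18), cursors c1@9 c3@9 c2@14, authorship ...131133..222....
After op 8 (insert('c')): buffer="uochhddddccaphddcrias" (len 21), cursors c1@11 c3@11 c2@17, authorship ...13113313..2222....

Answer: 11 17 11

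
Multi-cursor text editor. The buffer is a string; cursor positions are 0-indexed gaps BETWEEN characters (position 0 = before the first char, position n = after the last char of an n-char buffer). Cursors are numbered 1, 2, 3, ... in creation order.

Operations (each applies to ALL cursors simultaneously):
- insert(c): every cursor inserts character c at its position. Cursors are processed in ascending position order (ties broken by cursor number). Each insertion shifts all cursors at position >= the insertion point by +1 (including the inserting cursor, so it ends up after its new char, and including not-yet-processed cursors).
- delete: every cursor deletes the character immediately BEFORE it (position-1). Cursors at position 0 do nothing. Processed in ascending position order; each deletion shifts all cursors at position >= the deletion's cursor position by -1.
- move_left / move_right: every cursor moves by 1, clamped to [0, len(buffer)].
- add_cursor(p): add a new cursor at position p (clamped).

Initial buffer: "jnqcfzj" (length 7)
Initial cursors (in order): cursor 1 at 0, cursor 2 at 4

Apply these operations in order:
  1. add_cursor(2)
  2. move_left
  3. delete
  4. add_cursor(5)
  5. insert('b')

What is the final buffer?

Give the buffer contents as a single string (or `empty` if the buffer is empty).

After op 1 (add_cursor(2)): buffer="jnqcfzj" (len 7), cursors c1@0 c3@2 c2@4, authorship .......
After op 2 (move_left): buffer="jnqcfzj" (len 7), cursors c1@0 c3@1 c2@3, authorship .......
After op 3 (delete): buffer="ncfzj" (len 5), cursors c1@0 c3@0 c2@1, authorship .....
After op 4 (add_cursor(5)): buffer="ncfzj" (len 5), cursors c1@0 c3@0 c2@1 c4@5, authorship .....
After op 5 (insert('b')): buffer="bbnbcfzjb" (len 9), cursors c1@2 c3@2 c2@4 c4@9, authorship 13.2....4

Answer: bbnbcfzjb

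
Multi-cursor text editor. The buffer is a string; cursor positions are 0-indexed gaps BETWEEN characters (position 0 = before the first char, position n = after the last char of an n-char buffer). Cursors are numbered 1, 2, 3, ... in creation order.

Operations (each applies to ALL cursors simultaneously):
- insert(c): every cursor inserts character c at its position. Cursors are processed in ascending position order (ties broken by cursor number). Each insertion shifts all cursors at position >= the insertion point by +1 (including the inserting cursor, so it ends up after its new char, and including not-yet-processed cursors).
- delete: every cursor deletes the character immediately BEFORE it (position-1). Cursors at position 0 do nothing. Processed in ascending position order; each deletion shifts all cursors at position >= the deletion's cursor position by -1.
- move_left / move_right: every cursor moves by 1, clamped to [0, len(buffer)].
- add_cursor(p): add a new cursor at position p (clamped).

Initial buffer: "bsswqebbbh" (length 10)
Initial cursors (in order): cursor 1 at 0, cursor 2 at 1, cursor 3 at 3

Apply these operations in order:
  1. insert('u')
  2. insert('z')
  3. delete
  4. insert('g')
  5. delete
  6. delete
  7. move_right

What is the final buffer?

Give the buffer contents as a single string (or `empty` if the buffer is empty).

Answer: bsswqebbbh

Derivation:
After op 1 (insert('u')): buffer="ubussuwqebbbh" (len 13), cursors c1@1 c2@3 c3@6, authorship 1.2..3.......
After op 2 (insert('z')): buffer="uzbuzssuzwqebbbh" (len 16), cursors c1@2 c2@5 c3@9, authorship 11.22..33.......
After op 3 (delete): buffer="ubussuwqebbbh" (len 13), cursors c1@1 c2@3 c3@6, authorship 1.2..3.......
After op 4 (insert('g')): buffer="ugbugssugwqebbbh" (len 16), cursors c1@2 c2@5 c3@9, authorship 11.22..33.......
After op 5 (delete): buffer="ubussuwqebbbh" (len 13), cursors c1@1 c2@3 c3@6, authorship 1.2..3.......
After op 6 (delete): buffer="bsswqebbbh" (len 10), cursors c1@0 c2@1 c3@3, authorship ..........
After op 7 (move_right): buffer="bsswqebbbh" (len 10), cursors c1@1 c2@2 c3@4, authorship ..........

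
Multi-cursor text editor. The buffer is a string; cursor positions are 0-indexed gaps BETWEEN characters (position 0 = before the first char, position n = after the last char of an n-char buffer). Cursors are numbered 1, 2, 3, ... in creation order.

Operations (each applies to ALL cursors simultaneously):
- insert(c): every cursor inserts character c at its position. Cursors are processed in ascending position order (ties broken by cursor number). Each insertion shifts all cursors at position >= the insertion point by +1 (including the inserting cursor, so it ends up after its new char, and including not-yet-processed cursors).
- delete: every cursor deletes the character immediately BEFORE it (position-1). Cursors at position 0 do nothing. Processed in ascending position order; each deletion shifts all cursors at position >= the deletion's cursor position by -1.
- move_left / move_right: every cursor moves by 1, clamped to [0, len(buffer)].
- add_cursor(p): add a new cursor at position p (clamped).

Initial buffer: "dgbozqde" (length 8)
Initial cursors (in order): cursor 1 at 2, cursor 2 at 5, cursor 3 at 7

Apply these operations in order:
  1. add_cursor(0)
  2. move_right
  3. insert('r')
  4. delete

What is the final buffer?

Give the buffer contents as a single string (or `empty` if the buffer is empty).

Answer: dgbozqde

Derivation:
After op 1 (add_cursor(0)): buffer="dgbozqde" (len 8), cursors c4@0 c1@2 c2@5 c3@7, authorship ........
After op 2 (move_right): buffer="dgbozqde" (len 8), cursors c4@1 c1@3 c2@6 c3@8, authorship ........
After op 3 (insert('r')): buffer="drgbrozqrder" (len 12), cursors c4@2 c1@5 c2@9 c3@12, authorship .4..1...2..3
After op 4 (delete): buffer="dgbozqde" (len 8), cursors c4@1 c1@3 c2@6 c3@8, authorship ........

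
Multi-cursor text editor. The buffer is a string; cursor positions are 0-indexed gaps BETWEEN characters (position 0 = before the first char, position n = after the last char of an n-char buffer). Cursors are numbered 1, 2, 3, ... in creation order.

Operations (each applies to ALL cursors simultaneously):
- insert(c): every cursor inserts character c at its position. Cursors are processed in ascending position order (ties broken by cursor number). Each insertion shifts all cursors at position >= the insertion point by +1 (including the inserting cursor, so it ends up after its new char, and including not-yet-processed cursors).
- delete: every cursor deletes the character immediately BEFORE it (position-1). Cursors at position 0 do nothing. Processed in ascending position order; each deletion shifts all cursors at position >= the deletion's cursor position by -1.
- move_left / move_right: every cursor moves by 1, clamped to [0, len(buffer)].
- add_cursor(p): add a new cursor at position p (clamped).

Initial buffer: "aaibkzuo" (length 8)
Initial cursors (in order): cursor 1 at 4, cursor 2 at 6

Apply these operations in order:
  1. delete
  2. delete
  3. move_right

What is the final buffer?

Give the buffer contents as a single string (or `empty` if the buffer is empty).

After op 1 (delete): buffer="aaikuo" (len 6), cursors c1@3 c2@4, authorship ......
After op 2 (delete): buffer="aauo" (len 4), cursors c1@2 c2@2, authorship ....
After op 3 (move_right): buffer="aauo" (len 4), cursors c1@3 c2@3, authorship ....

Answer: aauo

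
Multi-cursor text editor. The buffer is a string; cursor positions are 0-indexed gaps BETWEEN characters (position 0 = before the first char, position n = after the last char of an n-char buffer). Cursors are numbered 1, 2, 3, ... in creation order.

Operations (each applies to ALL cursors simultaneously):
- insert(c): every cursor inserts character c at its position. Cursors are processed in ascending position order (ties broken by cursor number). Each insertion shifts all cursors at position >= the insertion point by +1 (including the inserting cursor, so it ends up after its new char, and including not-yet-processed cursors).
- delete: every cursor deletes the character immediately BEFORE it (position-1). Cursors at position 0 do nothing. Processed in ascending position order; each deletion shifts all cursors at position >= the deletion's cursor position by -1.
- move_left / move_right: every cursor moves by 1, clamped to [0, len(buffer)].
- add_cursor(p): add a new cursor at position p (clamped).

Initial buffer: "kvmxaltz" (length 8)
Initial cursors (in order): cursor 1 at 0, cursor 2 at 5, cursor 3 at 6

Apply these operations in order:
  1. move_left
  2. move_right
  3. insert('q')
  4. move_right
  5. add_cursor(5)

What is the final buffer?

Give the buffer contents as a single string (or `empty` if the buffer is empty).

Answer: kqvmxaqlqtz

Derivation:
After op 1 (move_left): buffer="kvmxaltz" (len 8), cursors c1@0 c2@4 c3@5, authorship ........
After op 2 (move_right): buffer="kvmxaltz" (len 8), cursors c1@1 c2@5 c3@6, authorship ........
After op 3 (insert('q')): buffer="kqvmxaqlqtz" (len 11), cursors c1@2 c2@7 c3@9, authorship .1....2.3..
After op 4 (move_right): buffer="kqvmxaqlqtz" (len 11), cursors c1@3 c2@8 c3@10, authorship .1....2.3..
After op 5 (add_cursor(5)): buffer="kqvmxaqlqtz" (len 11), cursors c1@3 c4@5 c2@8 c3@10, authorship .1....2.3..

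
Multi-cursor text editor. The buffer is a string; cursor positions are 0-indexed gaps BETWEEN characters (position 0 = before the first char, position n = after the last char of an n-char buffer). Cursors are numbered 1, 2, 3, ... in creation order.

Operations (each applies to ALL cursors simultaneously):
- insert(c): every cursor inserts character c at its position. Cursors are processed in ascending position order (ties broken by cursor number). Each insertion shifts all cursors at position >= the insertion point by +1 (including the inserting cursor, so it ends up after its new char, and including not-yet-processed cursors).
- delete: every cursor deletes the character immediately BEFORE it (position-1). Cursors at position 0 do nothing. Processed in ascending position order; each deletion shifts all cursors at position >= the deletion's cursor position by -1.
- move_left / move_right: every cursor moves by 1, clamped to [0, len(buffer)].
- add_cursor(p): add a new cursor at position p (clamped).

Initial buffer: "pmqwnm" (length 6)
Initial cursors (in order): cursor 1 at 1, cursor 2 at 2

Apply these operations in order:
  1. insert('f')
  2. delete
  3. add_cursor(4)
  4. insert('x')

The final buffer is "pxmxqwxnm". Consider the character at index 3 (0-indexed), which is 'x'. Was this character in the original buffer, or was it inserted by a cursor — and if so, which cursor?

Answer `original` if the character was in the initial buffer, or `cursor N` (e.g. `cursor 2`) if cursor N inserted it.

After op 1 (insert('f')): buffer="pfmfqwnm" (len 8), cursors c1@2 c2@4, authorship .1.2....
After op 2 (delete): buffer="pmqwnm" (len 6), cursors c1@1 c2@2, authorship ......
After op 3 (add_cursor(4)): buffer="pmqwnm" (len 6), cursors c1@1 c2@2 c3@4, authorship ......
After op 4 (insert('x')): buffer="pxmxqwxnm" (len 9), cursors c1@2 c2@4 c3@7, authorship .1.2..3..
Authorship (.=original, N=cursor N): . 1 . 2 . . 3 . .
Index 3: author = 2

Answer: cursor 2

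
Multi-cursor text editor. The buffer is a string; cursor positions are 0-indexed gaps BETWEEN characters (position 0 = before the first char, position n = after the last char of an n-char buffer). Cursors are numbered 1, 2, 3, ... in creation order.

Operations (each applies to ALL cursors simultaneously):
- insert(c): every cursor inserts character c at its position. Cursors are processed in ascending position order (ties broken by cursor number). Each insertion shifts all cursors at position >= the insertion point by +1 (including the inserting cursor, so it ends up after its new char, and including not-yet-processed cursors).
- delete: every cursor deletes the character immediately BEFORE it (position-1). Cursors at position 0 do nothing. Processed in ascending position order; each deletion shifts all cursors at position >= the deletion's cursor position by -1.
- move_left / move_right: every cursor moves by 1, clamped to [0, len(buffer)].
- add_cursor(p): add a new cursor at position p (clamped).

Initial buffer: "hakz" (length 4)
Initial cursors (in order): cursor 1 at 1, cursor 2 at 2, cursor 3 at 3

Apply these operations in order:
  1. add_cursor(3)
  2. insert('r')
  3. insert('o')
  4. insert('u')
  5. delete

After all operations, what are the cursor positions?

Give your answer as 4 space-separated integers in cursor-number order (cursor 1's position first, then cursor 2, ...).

After op 1 (add_cursor(3)): buffer="hakz" (len 4), cursors c1@1 c2@2 c3@3 c4@3, authorship ....
After op 2 (insert('r')): buffer="hrarkrrz" (len 8), cursors c1@2 c2@4 c3@7 c4@7, authorship .1.2.34.
After op 3 (insert('o')): buffer="hroarokrrooz" (len 12), cursors c1@3 c2@6 c3@11 c4@11, authorship .11.22.3434.
After op 4 (insert('u')): buffer="hrouaroukrroouuz" (len 16), cursors c1@4 c2@8 c3@15 c4@15, authorship .111.222.343434.
After op 5 (delete): buffer="hroarokrrooz" (len 12), cursors c1@3 c2@6 c3@11 c4@11, authorship .11.22.3434.

Answer: 3 6 11 11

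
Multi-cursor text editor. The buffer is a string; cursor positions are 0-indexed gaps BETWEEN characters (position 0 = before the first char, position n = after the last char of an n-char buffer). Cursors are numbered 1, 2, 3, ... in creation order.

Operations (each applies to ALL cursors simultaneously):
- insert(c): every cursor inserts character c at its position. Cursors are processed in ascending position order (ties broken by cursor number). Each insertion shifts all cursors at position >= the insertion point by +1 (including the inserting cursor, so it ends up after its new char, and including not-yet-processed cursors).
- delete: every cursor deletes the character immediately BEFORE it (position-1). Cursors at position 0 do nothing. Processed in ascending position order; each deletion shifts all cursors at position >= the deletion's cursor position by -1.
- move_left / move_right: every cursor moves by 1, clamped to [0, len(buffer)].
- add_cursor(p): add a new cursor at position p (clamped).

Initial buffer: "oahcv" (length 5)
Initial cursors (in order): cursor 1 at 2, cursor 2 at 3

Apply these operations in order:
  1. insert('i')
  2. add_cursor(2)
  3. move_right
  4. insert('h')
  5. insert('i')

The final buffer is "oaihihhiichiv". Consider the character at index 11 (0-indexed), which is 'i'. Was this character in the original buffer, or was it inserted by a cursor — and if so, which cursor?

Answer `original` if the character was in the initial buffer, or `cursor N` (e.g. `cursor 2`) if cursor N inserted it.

After op 1 (insert('i')): buffer="oaihicv" (len 7), cursors c1@3 c2@5, authorship ..1.2..
After op 2 (add_cursor(2)): buffer="oaihicv" (len 7), cursors c3@2 c1@3 c2@5, authorship ..1.2..
After op 3 (move_right): buffer="oaihicv" (len 7), cursors c3@3 c1@4 c2@6, authorship ..1.2..
After op 4 (insert('h')): buffer="oaihhhichv" (len 10), cursors c3@4 c1@6 c2@9, authorship ..13.12.2.
After op 5 (insert('i')): buffer="oaihihhiichiv" (len 13), cursors c3@5 c1@8 c2@12, authorship ..133.112.22.
Authorship (.=original, N=cursor N): . . 1 3 3 . 1 1 2 . 2 2 .
Index 11: author = 2

Answer: cursor 2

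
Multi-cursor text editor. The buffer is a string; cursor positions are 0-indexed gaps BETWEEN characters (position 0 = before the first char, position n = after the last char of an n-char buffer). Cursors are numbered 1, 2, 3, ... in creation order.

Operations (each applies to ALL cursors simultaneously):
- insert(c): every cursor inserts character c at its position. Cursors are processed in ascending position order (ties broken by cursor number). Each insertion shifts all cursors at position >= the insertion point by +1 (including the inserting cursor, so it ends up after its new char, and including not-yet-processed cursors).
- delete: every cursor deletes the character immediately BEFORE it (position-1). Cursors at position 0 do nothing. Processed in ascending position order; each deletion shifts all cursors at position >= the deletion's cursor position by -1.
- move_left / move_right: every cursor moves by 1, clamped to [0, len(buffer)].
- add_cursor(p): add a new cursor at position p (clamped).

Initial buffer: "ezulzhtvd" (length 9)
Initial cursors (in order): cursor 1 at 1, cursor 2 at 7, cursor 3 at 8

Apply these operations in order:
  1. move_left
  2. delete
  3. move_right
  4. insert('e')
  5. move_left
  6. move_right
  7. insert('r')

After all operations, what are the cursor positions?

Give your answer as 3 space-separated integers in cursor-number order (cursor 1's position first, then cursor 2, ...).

Answer: 3 12 12

Derivation:
After op 1 (move_left): buffer="ezulzhtvd" (len 9), cursors c1@0 c2@6 c3@7, authorship .........
After op 2 (delete): buffer="ezulzvd" (len 7), cursors c1@0 c2@5 c3@5, authorship .......
After op 3 (move_right): buffer="ezulzvd" (len 7), cursors c1@1 c2@6 c3@6, authorship .......
After op 4 (insert('e')): buffer="eezulzveed" (len 10), cursors c1@2 c2@9 c3@9, authorship .1.....23.
After op 5 (move_left): buffer="eezulzveed" (len 10), cursors c1@1 c2@8 c3@8, authorship .1.....23.
After op 6 (move_right): buffer="eezulzveed" (len 10), cursors c1@2 c2@9 c3@9, authorship .1.....23.
After op 7 (insert('r')): buffer="eerzulzveerrd" (len 13), cursors c1@3 c2@12 c3@12, authorship .11.....2323.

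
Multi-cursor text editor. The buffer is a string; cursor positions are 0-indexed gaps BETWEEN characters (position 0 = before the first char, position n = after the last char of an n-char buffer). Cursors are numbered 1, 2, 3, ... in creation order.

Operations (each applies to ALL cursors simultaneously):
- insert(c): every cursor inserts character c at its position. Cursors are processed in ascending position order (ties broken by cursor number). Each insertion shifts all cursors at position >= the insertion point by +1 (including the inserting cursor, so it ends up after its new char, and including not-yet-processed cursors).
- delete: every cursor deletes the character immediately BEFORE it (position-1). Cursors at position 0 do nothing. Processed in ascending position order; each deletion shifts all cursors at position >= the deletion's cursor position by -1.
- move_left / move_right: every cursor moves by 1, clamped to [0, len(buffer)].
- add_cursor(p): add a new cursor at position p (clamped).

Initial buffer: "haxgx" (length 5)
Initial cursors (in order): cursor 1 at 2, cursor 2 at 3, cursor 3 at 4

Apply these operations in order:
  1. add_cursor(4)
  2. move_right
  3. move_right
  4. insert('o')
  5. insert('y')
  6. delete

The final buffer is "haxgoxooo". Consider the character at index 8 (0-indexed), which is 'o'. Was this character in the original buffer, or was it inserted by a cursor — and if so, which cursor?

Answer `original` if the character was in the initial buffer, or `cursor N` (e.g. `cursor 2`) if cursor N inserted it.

After op 1 (add_cursor(4)): buffer="haxgx" (len 5), cursors c1@2 c2@3 c3@4 c4@4, authorship .....
After op 2 (move_right): buffer="haxgx" (len 5), cursors c1@3 c2@4 c3@5 c4@5, authorship .....
After op 3 (move_right): buffer="haxgx" (len 5), cursors c1@4 c2@5 c3@5 c4@5, authorship .....
After op 4 (insert('o')): buffer="haxgoxooo" (len 9), cursors c1@5 c2@9 c3@9 c4@9, authorship ....1.234
After op 5 (insert('y')): buffer="haxgoyxoooyyy" (len 13), cursors c1@6 c2@13 c3@13 c4@13, authorship ....11.234234
After op 6 (delete): buffer="haxgoxooo" (len 9), cursors c1@5 c2@9 c3@9 c4@9, authorship ....1.234
Authorship (.=original, N=cursor N): . . . . 1 . 2 3 4
Index 8: author = 4

Answer: cursor 4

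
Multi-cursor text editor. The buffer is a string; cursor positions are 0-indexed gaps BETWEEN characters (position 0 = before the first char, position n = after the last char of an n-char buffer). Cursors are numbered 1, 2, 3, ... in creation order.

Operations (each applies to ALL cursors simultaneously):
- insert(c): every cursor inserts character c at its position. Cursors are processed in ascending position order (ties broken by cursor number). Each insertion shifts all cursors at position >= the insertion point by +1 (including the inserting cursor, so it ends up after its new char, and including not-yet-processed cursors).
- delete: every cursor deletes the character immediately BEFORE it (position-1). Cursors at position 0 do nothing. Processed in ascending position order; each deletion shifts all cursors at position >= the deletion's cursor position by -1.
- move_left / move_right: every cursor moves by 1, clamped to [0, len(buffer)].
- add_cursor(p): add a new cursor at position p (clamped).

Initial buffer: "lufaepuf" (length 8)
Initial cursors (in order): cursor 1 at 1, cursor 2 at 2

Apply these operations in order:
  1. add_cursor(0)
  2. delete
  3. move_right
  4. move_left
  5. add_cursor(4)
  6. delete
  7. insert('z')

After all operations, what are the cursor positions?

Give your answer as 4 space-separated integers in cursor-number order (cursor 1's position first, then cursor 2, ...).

Answer: 3 3 3 7

Derivation:
After op 1 (add_cursor(0)): buffer="lufaepuf" (len 8), cursors c3@0 c1@1 c2@2, authorship ........
After op 2 (delete): buffer="faepuf" (len 6), cursors c1@0 c2@0 c3@0, authorship ......
After op 3 (move_right): buffer="faepuf" (len 6), cursors c1@1 c2@1 c3@1, authorship ......
After op 4 (move_left): buffer="faepuf" (len 6), cursors c1@0 c2@0 c3@0, authorship ......
After op 5 (add_cursor(4)): buffer="faepuf" (len 6), cursors c1@0 c2@0 c3@0 c4@4, authorship ......
After op 6 (delete): buffer="faeuf" (len 5), cursors c1@0 c2@0 c3@0 c4@3, authorship .....
After op 7 (insert('z')): buffer="zzzfaezuf" (len 9), cursors c1@3 c2@3 c3@3 c4@7, authorship 123...4..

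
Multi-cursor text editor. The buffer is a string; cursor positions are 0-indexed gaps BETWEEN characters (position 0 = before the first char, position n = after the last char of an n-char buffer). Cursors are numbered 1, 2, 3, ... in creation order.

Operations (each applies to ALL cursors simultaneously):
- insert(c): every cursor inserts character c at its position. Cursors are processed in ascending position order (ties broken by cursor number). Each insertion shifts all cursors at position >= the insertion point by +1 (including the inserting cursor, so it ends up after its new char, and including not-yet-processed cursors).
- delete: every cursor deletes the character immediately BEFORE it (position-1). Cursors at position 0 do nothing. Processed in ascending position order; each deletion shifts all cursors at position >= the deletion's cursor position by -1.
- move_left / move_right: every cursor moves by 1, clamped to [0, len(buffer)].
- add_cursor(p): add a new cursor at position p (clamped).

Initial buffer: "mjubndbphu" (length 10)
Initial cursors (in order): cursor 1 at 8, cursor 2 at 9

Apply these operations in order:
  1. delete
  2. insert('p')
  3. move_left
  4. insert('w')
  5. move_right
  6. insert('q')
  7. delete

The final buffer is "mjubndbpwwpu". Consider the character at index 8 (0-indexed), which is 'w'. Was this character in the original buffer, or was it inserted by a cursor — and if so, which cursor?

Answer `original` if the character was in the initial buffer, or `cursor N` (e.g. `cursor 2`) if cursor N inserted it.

Answer: cursor 1

Derivation:
After op 1 (delete): buffer="mjubndbu" (len 8), cursors c1@7 c2@7, authorship ........
After op 2 (insert('p')): buffer="mjubndbppu" (len 10), cursors c1@9 c2@9, authorship .......12.
After op 3 (move_left): buffer="mjubndbppu" (len 10), cursors c1@8 c2@8, authorship .......12.
After op 4 (insert('w')): buffer="mjubndbpwwpu" (len 12), cursors c1@10 c2@10, authorship .......1122.
After op 5 (move_right): buffer="mjubndbpwwpu" (len 12), cursors c1@11 c2@11, authorship .......1122.
After op 6 (insert('q')): buffer="mjubndbpwwpqqu" (len 14), cursors c1@13 c2@13, authorship .......112212.
After op 7 (delete): buffer="mjubndbpwwpu" (len 12), cursors c1@11 c2@11, authorship .......1122.
Authorship (.=original, N=cursor N): . . . . . . . 1 1 2 2 .
Index 8: author = 1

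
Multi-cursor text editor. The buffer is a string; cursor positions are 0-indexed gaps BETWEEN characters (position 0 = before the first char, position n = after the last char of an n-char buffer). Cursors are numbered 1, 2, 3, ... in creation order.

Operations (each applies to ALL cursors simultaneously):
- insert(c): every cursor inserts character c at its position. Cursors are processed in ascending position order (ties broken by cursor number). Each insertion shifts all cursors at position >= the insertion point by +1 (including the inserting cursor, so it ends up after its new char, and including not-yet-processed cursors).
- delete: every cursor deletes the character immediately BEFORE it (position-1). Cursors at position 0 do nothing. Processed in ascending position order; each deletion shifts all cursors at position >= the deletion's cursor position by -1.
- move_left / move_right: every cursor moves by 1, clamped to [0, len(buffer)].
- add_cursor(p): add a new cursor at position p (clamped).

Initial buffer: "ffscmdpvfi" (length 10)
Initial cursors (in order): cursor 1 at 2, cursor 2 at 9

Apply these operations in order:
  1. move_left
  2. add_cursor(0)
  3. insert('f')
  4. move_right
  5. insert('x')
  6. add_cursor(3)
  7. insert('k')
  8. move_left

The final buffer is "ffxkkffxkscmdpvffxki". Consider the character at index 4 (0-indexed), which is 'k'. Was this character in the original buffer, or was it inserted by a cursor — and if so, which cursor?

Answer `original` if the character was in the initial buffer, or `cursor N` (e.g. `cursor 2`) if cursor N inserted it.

Answer: cursor 4

Derivation:
After op 1 (move_left): buffer="ffscmdpvfi" (len 10), cursors c1@1 c2@8, authorship ..........
After op 2 (add_cursor(0)): buffer="ffscmdpvfi" (len 10), cursors c3@0 c1@1 c2@8, authorship ..........
After op 3 (insert('f')): buffer="ffffscmdpvffi" (len 13), cursors c3@1 c1@3 c2@11, authorship 3.1.......2..
After op 4 (move_right): buffer="ffffscmdpvffi" (len 13), cursors c3@2 c1@4 c2@12, authorship 3.1.......2..
After op 5 (insert('x')): buffer="ffxffxscmdpvffxi" (len 16), cursors c3@3 c1@6 c2@15, authorship 3.31.1......2.2.
After op 6 (add_cursor(3)): buffer="ffxffxscmdpvffxi" (len 16), cursors c3@3 c4@3 c1@6 c2@15, authorship 3.31.1......2.2.
After op 7 (insert('k')): buffer="ffxkkffxkscmdpvffxki" (len 20), cursors c3@5 c4@5 c1@9 c2@19, authorship 3.3341.11......2.22.
After op 8 (move_left): buffer="ffxkkffxkscmdpvffxki" (len 20), cursors c3@4 c4@4 c1@8 c2@18, authorship 3.3341.11......2.22.
Authorship (.=original, N=cursor N): 3 . 3 3 4 1 . 1 1 . . . . . . 2 . 2 2 .
Index 4: author = 4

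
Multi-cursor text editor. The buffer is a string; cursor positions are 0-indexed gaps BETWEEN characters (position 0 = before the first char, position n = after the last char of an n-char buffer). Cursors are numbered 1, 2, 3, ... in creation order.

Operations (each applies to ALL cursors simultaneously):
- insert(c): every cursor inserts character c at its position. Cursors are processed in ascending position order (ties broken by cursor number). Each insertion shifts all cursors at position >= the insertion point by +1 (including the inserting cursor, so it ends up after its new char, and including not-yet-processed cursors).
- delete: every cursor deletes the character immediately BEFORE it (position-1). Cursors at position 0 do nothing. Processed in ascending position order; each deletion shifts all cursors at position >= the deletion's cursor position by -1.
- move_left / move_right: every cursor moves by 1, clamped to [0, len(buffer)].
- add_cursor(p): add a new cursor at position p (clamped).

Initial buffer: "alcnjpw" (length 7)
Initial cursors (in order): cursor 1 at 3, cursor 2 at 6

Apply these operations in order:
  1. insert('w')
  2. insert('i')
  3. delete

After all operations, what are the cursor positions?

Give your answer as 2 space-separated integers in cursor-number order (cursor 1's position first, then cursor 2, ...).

After op 1 (insert('w')): buffer="alcwnjpww" (len 9), cursors c1@4 c2@8, authorship ...1...2.
After op 2 (insert('i')): buffer="alcwinjpwiw" (len 11), cursors c1@5 c2@10, authorship ...11...22.
After op 3 (delete): buffer="alcwnjpww" (len 9), cursors c1@4 c2@8, authorship ...1...2.

Answer: 4 8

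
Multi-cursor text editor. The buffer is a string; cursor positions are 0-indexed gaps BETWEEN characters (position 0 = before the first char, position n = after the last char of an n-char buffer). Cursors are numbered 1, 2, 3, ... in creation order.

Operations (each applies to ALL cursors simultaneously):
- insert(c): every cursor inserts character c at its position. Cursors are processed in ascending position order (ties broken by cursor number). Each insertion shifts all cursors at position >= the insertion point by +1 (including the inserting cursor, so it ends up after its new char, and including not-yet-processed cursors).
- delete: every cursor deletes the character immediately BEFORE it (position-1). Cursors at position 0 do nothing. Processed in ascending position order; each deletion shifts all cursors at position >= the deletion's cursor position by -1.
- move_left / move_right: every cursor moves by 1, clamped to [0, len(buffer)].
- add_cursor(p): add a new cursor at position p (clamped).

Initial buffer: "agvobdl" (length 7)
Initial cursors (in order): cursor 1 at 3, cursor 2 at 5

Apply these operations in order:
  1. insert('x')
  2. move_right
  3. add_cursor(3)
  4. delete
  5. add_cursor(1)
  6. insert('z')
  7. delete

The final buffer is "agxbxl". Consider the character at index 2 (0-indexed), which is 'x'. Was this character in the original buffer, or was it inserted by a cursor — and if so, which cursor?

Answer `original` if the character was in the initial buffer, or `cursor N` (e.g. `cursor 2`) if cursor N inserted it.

After op 1 (insert('x')): buffer="agvxobxdl" (len 9), cursors c1@4 c2@7, authorship ...1..2..
After op 2 (move_right): buffer="agvxobxdl" (len 9), cursors c1@5 c2@8, authorship ...1..2..
After op 3 (add_cursor(3)): buffer="agvxobxdl" (len 9), cursors c3@3 c1@5 c2@8, authorship ...1..2..
After op 4 (delete): buffer="agxbxl" (len 6), cursors c3@2 c1@3 c2@5, authorship ..1.2.
After op 5 (add_cursor(1)): buffer="agxbxl" (len 6), cursors c4@1 c3@2 c1@3 c2@5, authorship ..1.2.
After op 6 (insert('z')): buffer="azgzxzbxzl" (len 10), cursors c4@2 c3@4 c1@6 c2@9, authorship .4.311.22.
After op 7 (delete): buffer="agxbxl" (len 6), cursors c4@1 c3@2 c1@3 c2@5, authorship ..1.2.
Authorship (.=original, N=cursor N): . . 1 . 2 .
Index 2: author = 1

Answer: cursor 1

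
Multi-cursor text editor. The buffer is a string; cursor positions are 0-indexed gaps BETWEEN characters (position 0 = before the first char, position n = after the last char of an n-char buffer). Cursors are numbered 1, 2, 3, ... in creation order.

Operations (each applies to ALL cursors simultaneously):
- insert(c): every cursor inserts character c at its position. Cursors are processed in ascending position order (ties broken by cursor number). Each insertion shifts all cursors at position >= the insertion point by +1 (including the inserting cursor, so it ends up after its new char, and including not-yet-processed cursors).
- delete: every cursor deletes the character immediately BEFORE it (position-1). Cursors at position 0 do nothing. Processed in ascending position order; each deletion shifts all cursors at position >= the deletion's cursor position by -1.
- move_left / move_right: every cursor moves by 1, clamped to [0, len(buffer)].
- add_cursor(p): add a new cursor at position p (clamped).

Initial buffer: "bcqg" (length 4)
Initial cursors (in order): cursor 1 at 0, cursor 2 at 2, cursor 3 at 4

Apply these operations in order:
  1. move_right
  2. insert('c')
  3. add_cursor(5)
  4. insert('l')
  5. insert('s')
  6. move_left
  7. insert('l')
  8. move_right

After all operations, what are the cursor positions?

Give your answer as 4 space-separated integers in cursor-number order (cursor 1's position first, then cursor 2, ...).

After op 1 (move_right): buffer="bcqg" (len 4), cursors c1@1 c2@3 c3@4, authorship ....
After op 2 (insert('c')): buffer="bccqcgc" (len 7), cursors c1@2 c2@5 c3@7, authorship .1..2.3
After op 3 (add_cursor(5)): buffer="bccqcgc" (len 7), cursors c1@2 c2@5 c4@5 c3@7, authorship .1..2.3
After op 4 (insert('l')): buffer="bclcqcllgcl" (len 11), cursors c1@3 c2@8 c4@8 c3@11, authorship .11..224.33
After op 5 (insert('s')): buffer="bclscqcllssgcls" (len 15), cursors c1@4 c2@11 c4@11 c3@15, authorship .111..22424.333
After op 6 (move_left): buffer="bclscqcllssgcls" (len 15), cursors c1@3 c2@10 c4@10 c3@14, authorship .111..22424.333
After op 7 (insert('l')): buffer="bcllscqcllsllsgclls" (len 19), cursors c1@4 c2@13 c4@13 c3@18, authorship .1111..2242244.3333
After op 8 (move_right): buffer="bcllscqcllsllsgclls" (len 19), cursors c1@5 c2@14 c4@14 c3@19, authorship .1111..2242244.3333

Answer: 5 14 19 14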